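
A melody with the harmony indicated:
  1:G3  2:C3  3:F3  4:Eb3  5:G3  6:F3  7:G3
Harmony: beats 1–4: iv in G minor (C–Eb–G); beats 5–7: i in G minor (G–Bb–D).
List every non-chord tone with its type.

The harmony at that moment is C minor triad (C, Eb, G); F3 is not a chord tone.
It is approached by leap up from C3 and left by step down to Eb3.
Leap in, step out — an appoggiatura.
The harmony at that moment is G minor triad (G, Bb, D); F3 is not a chord tone.
It is approached by step down from G3 and left by step up to G3.
Step away and step back to the same note — a neighbor tone (lower neighbor).

F3 (beat 3) — appoggiatura; F3 (beat 6) — neighbor tone.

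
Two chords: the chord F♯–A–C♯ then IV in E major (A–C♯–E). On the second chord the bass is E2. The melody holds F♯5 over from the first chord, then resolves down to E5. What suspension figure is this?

9–8 suspension.

At the second chord the bass is E2. The suspended F♯5 lies a ninth above the bass; after resolving down by step to E5, the interval above the bass becomes an octave.
Suspension figures are named by those two intervals: 9–8.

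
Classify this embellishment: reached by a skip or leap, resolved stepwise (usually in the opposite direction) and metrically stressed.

Appoggiatura.

Approach: by leap. Departure: by step. Metric position: strong.
Leap in, step out, in a metrically strong position — an appoggiatura. (It is the mirror image of the escape tone, which steps in and leaps out from a weak position.)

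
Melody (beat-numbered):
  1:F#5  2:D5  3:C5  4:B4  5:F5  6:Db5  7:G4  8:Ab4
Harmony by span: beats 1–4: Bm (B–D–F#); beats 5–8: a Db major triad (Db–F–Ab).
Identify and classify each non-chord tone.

The harmony at that moment is B minor triad (B, D, F#); C5 is not a chord tone.
It is approached by step down from D5 and left by step down to B4.
Step in, step out in the same direction — a passing tone.
The harmony at that moment is Db major triad (Db, F, Ab); G4 is not a chord tone.
It is approached by leap down from Db5 and left by step up to Ab4.
Leap in, step out — an appoggiatura.

C5 (beat 3) — passing tone; G4 (beat 7) — appoggiatura.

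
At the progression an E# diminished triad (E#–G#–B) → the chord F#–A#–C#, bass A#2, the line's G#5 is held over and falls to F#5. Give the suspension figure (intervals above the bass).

7–6 suspension.

At the second chord the bass is A#2. The suspended G#5 lies a seventh above the bass; after resolving down by step to F#5, the interval above the bass becomes a sixth.
Suspension figures are named by those two intervals: 7–6.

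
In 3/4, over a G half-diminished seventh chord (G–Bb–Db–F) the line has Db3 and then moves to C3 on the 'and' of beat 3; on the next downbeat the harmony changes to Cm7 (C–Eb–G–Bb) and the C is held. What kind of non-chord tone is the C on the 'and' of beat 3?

The harmony at that moment is G half-diminished seventh chord (G, Bb, Db, F); C3 is not a chord tone.
It is approached by step down from Db3 and then sustained as the same pitch into the next harmony.
Arriving early and becoming a chord tone when the harmony changes — an anticipation.

Anticipation.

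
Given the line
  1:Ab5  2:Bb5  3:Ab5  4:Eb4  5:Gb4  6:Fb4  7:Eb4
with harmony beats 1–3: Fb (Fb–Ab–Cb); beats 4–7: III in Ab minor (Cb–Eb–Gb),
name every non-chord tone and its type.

The harmony at that moment is Fb major triad (Fb, Ab, Cb); Bb5 is not a chord tone.
It is approached by step up from Ab5 and left by step down to Ab5.
Step away and step back to the same note — a neighbor tone (upper neighbor).
The harmony at that moment is Cb major triad (Cb, Eb, Gb); Fb4 is not a chord tone.
It is approached by step down from Gb4 and left by step down to Eb4.
Step in, step out in the same direction — a passing tone.

Bb5 (beat 2) — neighbor tone; Fb4 (beat 6) — passing tone.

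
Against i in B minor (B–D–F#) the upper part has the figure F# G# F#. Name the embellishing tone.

The harmony at that moment is B minor triad (B, D, F#); G# is not a chord tone.
It is approached by step up from F# and left by step down to F#.
Step away and step back to the same note — a neighbor tone (upper neighbor).

G# is a neighbor tone.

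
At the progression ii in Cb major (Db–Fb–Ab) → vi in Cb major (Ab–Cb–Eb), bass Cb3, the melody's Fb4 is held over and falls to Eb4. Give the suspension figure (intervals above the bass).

4–3 suspension.

At the second chord the bass is Cb3. The suspended Fb4 lies a fourth above the bass; after resolving down by step to Eb4, the interval above the bass becomes a third.
Suspension figures are named by those two intervals: 4–3.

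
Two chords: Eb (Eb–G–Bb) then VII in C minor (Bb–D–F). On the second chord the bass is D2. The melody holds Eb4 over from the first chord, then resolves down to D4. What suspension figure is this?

9–8 suspension.

At the second chord the bass is D2. The suspended Eb4 lies a ninth above the bass; after resolving down by step to D4, the interval above the bass becomes an octave.
Suspension figures are named by those two intervals: 9–8.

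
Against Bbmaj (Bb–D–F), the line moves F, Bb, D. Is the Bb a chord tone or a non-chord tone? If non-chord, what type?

Chord tone (the root of Bb major triad).

Bb major triad contains Bb, D, F; Bb is the root, so it is a chord tone.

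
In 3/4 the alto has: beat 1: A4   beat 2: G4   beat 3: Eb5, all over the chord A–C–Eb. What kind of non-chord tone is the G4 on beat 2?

The harmony at that moment is A diminished triad (A, C, Eb); G4 is not a chord tone.
It is approached by step down from A4 and left by leap up to Eb5.
Step in, leap out, on a weak beat — an escape tone.

Escape tone.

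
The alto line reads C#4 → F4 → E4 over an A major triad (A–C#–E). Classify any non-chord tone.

The harmony at that moment is A major triad (A, C#, E); F4 is not a chord tone.
It is approached by leap up from C#4 and left by step down to E4.
Leap in, step out — an appoggiatura.

F4 is an appoggiatura.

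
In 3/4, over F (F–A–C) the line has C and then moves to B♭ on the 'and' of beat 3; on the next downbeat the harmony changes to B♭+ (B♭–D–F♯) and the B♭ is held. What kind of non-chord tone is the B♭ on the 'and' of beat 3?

Anticipation.

The harmony at that moment is F major triad (F, A, C); B♭ is not a chord tone.
It is approached by step down from C and then sustained as the same pitch into the next harmony.
Arriving early and becoming a chord tone when the harmony changes — an anticipation.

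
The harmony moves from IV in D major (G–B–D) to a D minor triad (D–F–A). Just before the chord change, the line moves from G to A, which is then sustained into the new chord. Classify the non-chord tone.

The harmony at that moment is G major triad (G, B, D); A is not a chord tone.
It is approached by step up from G and then sustained as the same pitch into the next harmony.
Arriving early and becoming a chord tone when the harmony changes — an anticipation.

A is an anticipation.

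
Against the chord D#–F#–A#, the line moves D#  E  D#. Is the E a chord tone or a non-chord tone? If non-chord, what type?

The harmony at that moment is D# minor triad (D#, F#, A#); E is not a chord tone.
It is approached by step up from D# and left by step down to D#.
Step away and step back to the same note — a neighbor tone (upper neighbor).

Non-chord tone — a neighbor tone.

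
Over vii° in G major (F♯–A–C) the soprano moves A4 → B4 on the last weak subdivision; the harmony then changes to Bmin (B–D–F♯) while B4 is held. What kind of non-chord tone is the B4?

The harmony at that moment is F♯ diminished triad (F♯, A, C); B4 is not a chord tone.
It is approached by step up from A4 and then sustained as the same pitch into the next harmony.
Arriving early and becoming a chord tone when the harmony changes — an anticipation.

B4 is an anticipation.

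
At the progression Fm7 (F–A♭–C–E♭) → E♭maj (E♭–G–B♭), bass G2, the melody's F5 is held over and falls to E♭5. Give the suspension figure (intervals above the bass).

7–6 suspension.

At the second chord the bass is G2. The suspended F5 lies a seventh above the bass; after resolving down by step to E♭5, the interval above the bass becomes a sixth.
Suspension figures are named by those two intervals: 7–6.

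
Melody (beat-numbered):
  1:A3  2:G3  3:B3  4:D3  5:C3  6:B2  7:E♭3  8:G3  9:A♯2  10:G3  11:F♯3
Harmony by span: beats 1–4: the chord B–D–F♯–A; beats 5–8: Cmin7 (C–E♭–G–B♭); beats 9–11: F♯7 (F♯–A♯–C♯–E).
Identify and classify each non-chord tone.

The harmony at that moment is B minor seventh chord (B, D, F♯, A); G3 is not a chord tone.
It is approached by step down from A3 and left by leap up to B3.
Step in, leap out — an escape tone.
The harmony at that moment is C minor seventh chord (C, E♭, G, B♭); B2 is not a chord tone.
It is approached by step down from C3 and left by leap up to E♭3.
Step in, leap out — an escape tone.
The harmony at that moment is F♯ dominant seventh chord (F♯, A♯, C♯, E); G3 is not a chord tone.
It is approached by leap up from A♯2 and left by step down to F♯3.
Leap in, step out — an appoggiatura.

G3 (beat 2) — escape tone; B2 (beat 6) — escape tone; G3 (beat 10) — appoggiatura.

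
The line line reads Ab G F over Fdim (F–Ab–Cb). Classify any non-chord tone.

The harmony at that moment is F diminished triad (F, Ab, Cb); G is not a chord tone.
It is approached by step down from Ab and left by step down to F.
Step in, step out in the same direction — a passing tone.

G is a passing tone.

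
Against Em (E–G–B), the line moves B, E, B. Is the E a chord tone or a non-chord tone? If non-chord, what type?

Chord tone (the root of E minor triad).

E minor triad contains E, G, B; E is the root, so it is a chord tone.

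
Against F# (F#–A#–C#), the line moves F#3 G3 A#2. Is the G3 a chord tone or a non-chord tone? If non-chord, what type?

The harmony at that moment is F# major triad (F#, A#, C#); G3 is not a chord tone.
It is approached by step up from F#3 and left by leap down to A#2.
Step in, leap out — an escape tone.

Non-chord tone — an escape tone.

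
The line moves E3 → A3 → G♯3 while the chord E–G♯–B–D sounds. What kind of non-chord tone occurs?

The harmony at that moment is E dominant seventh chord (E, G♯, B, D); A3 is not a chord tone.
It is approached by leap up from E3 and left by step down to G♯3.
Leap in, step out — an appoggiatura.

A3 is an appoggiatura.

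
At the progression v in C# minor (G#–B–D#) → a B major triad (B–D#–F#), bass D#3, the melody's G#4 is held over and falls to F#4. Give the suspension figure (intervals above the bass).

4–3 suspension.

At the second chord the bass is D#3. The suspended G#4 lies a fourth above the bass; after resolving down by step to F#4, the interval above the bass becomes a third.
Suspension figures are named by those two intervals: 4–3.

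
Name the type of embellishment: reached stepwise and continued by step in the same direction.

Passing tone.

Approach: by step. Departure: by step, continuing in the same direction.
Stepwise on both sides with no change of direction means the note fills in the space between two different chord tones — a passing tone. (Had it turned back to its starting note it would be a neighbor tone instead.)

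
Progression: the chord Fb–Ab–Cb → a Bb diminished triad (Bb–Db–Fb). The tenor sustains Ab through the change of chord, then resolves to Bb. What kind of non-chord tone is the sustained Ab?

The harmony at that moment is Bb diminished triad (Bb, Db, Fb); Ab is not a chord tone.
It is held over (the same pitch as the preceding Ab) and left by step up to Bb.
Held over from the previous chord and resolving up by step — a retardation.

Ab is a retardation.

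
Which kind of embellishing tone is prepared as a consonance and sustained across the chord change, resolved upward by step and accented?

Retardation.

Approach: by preparation — the pitch is first a chord tone, then held (tied or repeated) while the harmony changes under it. Departure: up by step. Metric position: strong.
A prepared dissonance that resolves upward by step — a retardation. (The same figure resolving downward would be a suspension.)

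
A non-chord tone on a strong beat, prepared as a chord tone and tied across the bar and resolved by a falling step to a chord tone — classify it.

Suspension.

Approach: by preparation — the pitch is first a chord tone, then held (tied or repeated) while the harmony changes under it. Departure: down by step. Metric position: strong.
A prepared dissonance that resolves downward by step — a suspension. (The same figure resolving upward would be a retardation.)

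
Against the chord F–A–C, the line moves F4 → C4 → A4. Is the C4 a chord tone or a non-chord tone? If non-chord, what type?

F major triad contains F, A, C; C is the fifth, so it is a chord tone.

Chord tone (the fifth of F major triad).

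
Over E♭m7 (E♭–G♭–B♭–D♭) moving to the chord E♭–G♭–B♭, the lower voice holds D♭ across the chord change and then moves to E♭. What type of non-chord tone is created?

The harmony at that moment is E♭ minor triad (E♭, G♭, B♭); D♭ is not a chord tone.
It is held over (the same pitch as the preceding D♭) and left by step up to E♭.
Held over from the previous chord and resolving up by step — a retardation.

D♭ is a retardation.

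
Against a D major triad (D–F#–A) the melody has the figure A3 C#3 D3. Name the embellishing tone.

The harmony at that moment is D major triad (D, F#, A); C#3 is not a chord tone.
It is approached by leap down from A3 and left by step up to D3.
Leap in, step out — an appoggiatura.

C#3 is an appoggiatura.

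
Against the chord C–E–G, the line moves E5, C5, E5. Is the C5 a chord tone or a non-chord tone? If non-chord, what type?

C major triad contains C, E, G; C is the root, so it is a chord tone.

Chord tone (the root of C major triad).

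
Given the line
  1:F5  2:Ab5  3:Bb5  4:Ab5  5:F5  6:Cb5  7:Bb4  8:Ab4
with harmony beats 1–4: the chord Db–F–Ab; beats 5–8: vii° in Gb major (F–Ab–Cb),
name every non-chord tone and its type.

The harmony at that moment is Db major triad (Db, F, Ab); Bb5 is not a chord tone.
It is approached by step up from Ab5 and left by step down to Ab5.
Step away and step back to the same note — a neighbor tone (upper neighbor).
The harmony at that moment is F diminished triad (F, Ab, Cb); Bb4 is not a chord tone.
It is approached by step down from Cb5 and left by step down to Ab4.
Step in, step out in the same direction — a passing tone.

Bb5 (beat 3) — neighbor tone; Bb4 (beat 7) — passing tone.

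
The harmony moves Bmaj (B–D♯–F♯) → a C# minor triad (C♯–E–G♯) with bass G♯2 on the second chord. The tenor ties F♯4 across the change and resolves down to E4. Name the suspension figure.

7–6 suspension.

At the second chord the bass is G♯2. The suspended F♯4 lies a seventh above the bass; after resolving down by step to E4, the interval above the bass becomes a sixth.
Suspension figures are named by those two intervals: 7–6.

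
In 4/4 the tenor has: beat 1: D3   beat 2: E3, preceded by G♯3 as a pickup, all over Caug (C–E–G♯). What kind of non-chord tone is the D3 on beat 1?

The harmony at that moment is C augmented triad (C, E, G♯); D3 is not a chord tone.
It is approached by leap down from G♯3 and left by step up to E3.
Leap in, step out, metrically accented — an appoggiatura.

Appoggiatura.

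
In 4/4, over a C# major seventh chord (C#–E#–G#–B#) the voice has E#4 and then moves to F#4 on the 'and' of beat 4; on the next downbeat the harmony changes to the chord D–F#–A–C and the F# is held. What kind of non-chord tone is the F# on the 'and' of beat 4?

Anticipation.

The harmony at that moment is C# major seventh chord (C#, E#, G#, B#); F#4 is not a chord tone.
It is approached by step up from E#4 and then sustained as the same pitch into the next harmony.
Arriving early and becoming a chord tone when the harmony changes — an anticipation.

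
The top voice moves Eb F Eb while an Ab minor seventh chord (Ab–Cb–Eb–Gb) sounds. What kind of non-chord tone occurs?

The harmony at that moment is Ab minor seventh chord (Ab, Cb, Eb, Gb); F is not a chord tone.
It is approached by step up from Eb and left by step down to Eb.
Step away and step back to the same note — a neighbor tone (upper neighbor).

F is a neighbor tone.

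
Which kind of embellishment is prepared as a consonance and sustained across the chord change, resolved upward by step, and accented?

Approach: by preparation — the pitch is first a chord tone, then held (tied or repeated) while the harmony changes under it. Departure: up by step. Metric position: strong.
A prepared dissonance that resolves upward by step — a retardation. (The same figure resolving downward would be a suspension.)

Retardation.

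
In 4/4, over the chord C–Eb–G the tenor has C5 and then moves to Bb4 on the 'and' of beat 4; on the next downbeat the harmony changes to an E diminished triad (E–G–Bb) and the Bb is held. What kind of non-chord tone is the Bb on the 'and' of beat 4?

Anticipation.

The harmony at that moment is C minor triad (C, Eb, G); Bb4 is not a chord tone.
It is approached by step down from C5 and then sustained as the same pitch into the next harmony.
Arriving early and becoming a chord tone when the harmony changes — an anticipation.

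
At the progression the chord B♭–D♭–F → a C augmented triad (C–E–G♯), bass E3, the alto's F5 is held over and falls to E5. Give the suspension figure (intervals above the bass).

9–8 suspension.

At the second chord the bass is E3. The suspended F5 lies a ninth above the bass; after resolving down by step to E5, the interval above the bass becomes an octave.
Suspension figures are named by those two intervals: 9–8.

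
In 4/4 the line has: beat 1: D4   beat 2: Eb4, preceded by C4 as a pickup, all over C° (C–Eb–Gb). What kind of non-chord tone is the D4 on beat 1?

Passing tone.

The harmony at that moment is C diminished triad (C, Eb, Gb); D4 is not a chord tone.
It is approached by step up from C4 and left by step up to Eb4.
Step in, step out in the same direction — a passing tone.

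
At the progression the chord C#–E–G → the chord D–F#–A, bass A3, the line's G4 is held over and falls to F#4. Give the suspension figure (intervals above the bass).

At the second chord the bass is A3. The suspended G4 lies a seventh above the bass; after resolving down by step to F#4, the interval above the bass becomes a sixth.
Suspension figures are named by those two intervals: 7–6.

7–6 suspension.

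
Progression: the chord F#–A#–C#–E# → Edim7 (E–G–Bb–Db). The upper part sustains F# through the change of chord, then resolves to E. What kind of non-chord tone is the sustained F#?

The harmony at that moment is E diminished seventh chord (E, G, Bb, Db); F# is not a chord tone.
It is held over (the same pitch as the preceding F#) and left by step down to E.
Held over from the previous chord and resolving down by step — a suspension.

F# is a suspension.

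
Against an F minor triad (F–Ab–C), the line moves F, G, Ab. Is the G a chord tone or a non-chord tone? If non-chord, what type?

Non-chord tone — a passing tone.

The harmony at that moment is F minor triad (F, Ab, C); G is not a chord tone.
It is approached by step up from F and left by step up to Ab.
Step in, step out in the same direction — a passing tone.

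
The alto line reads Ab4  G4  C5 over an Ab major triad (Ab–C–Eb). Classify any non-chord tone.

G4 is an escape tone.

The harmony at that moment is Ab major triad (Ab, C, Eb); G4 is not a chord tone.
It is approached by step down from Ab4 and left by leap up to C5.
Step in, leap out — an escape tone.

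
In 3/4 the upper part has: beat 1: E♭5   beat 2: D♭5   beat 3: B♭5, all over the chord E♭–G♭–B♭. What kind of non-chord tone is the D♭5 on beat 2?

The harmony at that moment is E♭ minor triad (E♭, G♭, B♭); D♭5 is not a chord tone.
It is approached by step down from E♭5 and left by leap up to B♭5.
Step in, leap out, on a weak beat — an escape tone.

Escape tone.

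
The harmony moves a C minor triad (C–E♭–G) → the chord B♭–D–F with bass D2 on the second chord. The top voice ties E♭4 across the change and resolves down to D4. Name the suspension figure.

9–8 suspension.

At the second chord the bass is D2. The suspended E♭4 lies a ninth above the bass; after resolving down by step to D4, the interval above the bass becomes an octave.
Suspension figures are named by those two intervals: 9–8.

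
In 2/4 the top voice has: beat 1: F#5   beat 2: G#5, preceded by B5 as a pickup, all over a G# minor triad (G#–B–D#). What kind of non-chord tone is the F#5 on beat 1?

The harmony at that moment is G# minor triad (G#, B, D#); F#5 is not a chord tone.
It is approached by leap down from B5 and left by step up to G#5.
Leap in, step out, metrically accented — an appoggiatura.

Appoggiatura.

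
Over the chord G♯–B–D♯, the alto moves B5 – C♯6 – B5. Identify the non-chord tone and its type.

C♯6 is a neighbor tone.

The harmony at that moment is G♯ minor triad (G♯, B, D♯); C♯6 is not a chord tone.
It is approached by step up from B5 and left by step down to B5.
Step away and step back to the same note — a neighbor tone (upper neighbor).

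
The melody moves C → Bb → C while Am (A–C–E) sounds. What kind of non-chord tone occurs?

The harmony at that moment is A minor triad (A, C, E); Bb is not a chord tone.
It is approached by step down from C and left by step up to C.
Step away and step back to the same note — a neighbor tone (lower neighbor).

Bb is a neighbor tone.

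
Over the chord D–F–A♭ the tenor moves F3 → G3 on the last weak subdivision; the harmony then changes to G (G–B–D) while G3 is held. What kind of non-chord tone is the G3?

G3 is an anticipation.

The harmony at that moment is D diminished triad (D, F, A♭); G3 is not a chord tone.
It is approached by step up from F3 and then sustained as the same pitch into the next harmony.
Arriving early and becoming a chord tone when the harmony changes — an anticipation.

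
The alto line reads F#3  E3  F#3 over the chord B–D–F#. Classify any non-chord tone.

E3 is a neighbor tone.

The harmony at that moment is B minor triad (B, D, F#); E3 is not a chord tone.
It is approached by step down from F#3 and left by step up to F#3.
Step away and step back to the same note — a neighbor tone (lower neighbor).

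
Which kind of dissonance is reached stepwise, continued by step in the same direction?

Passing tone.

Approach: by step. Departure: by step, continuing in the same direction.
Stepwise on both sides with no change of direction means the note fills in the space between two different chord tones — a passing tone. (Had it turned back to its starting note it would be a neighbor tone instead.)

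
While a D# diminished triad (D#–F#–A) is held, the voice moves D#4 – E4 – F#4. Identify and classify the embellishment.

E4 is a passing tone.

The harmony at that moment is D# diminished triad (D#, F#, A); E4 is not a chord tone.
It is approached by step up from D#4 and left by step up to F#4.
Step in, step out in the same direction — a passing tone.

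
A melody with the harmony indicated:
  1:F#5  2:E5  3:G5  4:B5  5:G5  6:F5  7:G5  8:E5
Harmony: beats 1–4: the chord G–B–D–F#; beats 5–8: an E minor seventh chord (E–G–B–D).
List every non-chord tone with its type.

The harmony at that moment is G major seventh chord (G, B, D, F#); E5 is not a chord tone.
It is approached by step down from F#5 and left by leap up to G5.
Step in, leap out — an escape tone.
The harmony at that moment is E minor seventh chord (E, G, B, D); F5 is not a chord tone.
It is approached by step down from G5 and left by step up to G5.
Step away and step back to the same note — a neighbor tone (lower neighbor).

E5 (beat 2) — escape tone; F5 (beat 6) — neighbor tone.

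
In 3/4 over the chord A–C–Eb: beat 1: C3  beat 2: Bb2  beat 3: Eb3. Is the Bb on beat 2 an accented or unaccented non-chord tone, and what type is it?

The harmony at that moment is A diminished triad (A, C, Eb); Bb2 is not a chord tone.
It is approached by step down from C3 and left by leap up to Eb3.
Step in, leap out — an escape tone.
It falls on a weak beat, so it is unaccented.

Unaccented escape tone.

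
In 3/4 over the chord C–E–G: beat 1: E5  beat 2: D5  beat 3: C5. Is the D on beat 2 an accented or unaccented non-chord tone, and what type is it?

The harmony at that moment is C major triad (C, E, G); D5 is not a chord tone.
It is approached by step down from E5 and left by step down to C5.
Step in, step out in the same direction — a passing tone.
It falls on a weak beat, so it is unaccented.

Unaccented passing tone.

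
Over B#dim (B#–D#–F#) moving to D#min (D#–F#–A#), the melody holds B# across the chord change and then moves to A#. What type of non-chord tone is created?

B# is a suspension.

The harmony at that moment is D# minor triad (D#, F#, A#); B# is not a chord tone.
It is held over (the same pitch as the preceding B#) and left by step down to A#.
Held over from the previous chord and resolving down by step — a suspension.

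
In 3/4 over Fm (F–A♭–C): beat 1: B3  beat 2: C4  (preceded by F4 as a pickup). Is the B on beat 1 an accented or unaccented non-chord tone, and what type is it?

The harmony at that moment is F minor triad (F, A♭, C); B3 is not a chord tone.
It is approached by leap down from F4 and left by step up to C4.
Leap in, step out — an appoggiatura.
It falls on the downbeat, so it is accented.

Accented appoggiatura.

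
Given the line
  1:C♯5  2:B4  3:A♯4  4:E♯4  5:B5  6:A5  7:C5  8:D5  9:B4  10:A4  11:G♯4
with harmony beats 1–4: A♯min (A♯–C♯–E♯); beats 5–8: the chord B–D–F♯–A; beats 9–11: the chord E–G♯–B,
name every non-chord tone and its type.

B4 (beat 2) — passing tone; C5 (beat 7) — appoggiatura; A4 (beat 10) — passing tone.

The harmony at that moment is A♯ minor triad (A♯, C♯, E♯); B4 is not a chord tone.
It is approached by step down from C♯5 and left by step down to A♯4.
Step in, step out in the same direction — a passing tone.
The harmony at that moment is B minor seventh chord (B, D, F♯, A); C5 is not a chord tone.
It is approached by leap down from A5 and left by step up to D5.
Leap in, step out — an appoggiatura.
The harmony at that moment is E major triad (E, G♯, B); A4 is not a chord tone.
It is approached by step down from B4 and left by step down to G♯4.
Step in, step out in the same direction — a passing tone.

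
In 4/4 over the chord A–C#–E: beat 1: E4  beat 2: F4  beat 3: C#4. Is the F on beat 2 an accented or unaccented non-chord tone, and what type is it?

Unaccented escape tone.

The harmony at that moment is A major triad (A, C#, E); F4 is not a chord tone.
It is approached by step up from E4 and left by leap down to C#4.
Step in, leap out — an escape tone.
It falls on a weak beat, so it is unaccented.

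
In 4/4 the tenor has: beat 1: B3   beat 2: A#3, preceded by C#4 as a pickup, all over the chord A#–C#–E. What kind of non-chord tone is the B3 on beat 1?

The harmony at that moment is A# diminished triad (A#, C#, E); B3 is not a chord tone.
It is approached by step down from C#4 and left by step down to A#3.
Step in, step out in the same direction — a passing tone.

Passing tone.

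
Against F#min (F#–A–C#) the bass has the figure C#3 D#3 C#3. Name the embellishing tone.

The harmony at that moment is F# minor triad (F#, A, C#); D#3 is not a chord tone.
It is approached by step up from C#3 and left by step down to C#3.
Step away and step back to the same note — a neighbor tone (upper neighbor).

D#3 is a neighbor tone.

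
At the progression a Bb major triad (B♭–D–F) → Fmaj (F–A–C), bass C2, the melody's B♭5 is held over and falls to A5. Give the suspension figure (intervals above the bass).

7–6 suspension.

At the second chord the bass is C2. The suspended B♭5 lies a seventh above the bass; after resolving down by step to A5, the interval above the bass becomes a sixth.
Suspension figures are named by those two intervals: 7–6.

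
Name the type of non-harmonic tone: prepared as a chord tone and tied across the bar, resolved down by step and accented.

Suspension.

Approach: by preparation — the pitch is first a chord tone, then held (tied or repeated) while the harmony changes under it. Departure: down by step. Metric position: strong.
A prepared dissonance that resolves downward by step — a suspension. (The same figure resolving upward would be a retardation.)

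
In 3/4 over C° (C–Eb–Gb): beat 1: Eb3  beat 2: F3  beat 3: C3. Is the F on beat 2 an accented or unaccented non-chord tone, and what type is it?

Unaccented escape tone.

The harmony at that moment is C diminished triad (C, Eb, Gb); F3 is not a chord tone.
It is approached by step up from Eb3 and left by leap down to C3.
Step in, leap out — an escape tone.
It falls on a weak beat, so it is unaccented.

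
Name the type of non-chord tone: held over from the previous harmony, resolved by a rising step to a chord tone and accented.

Approach: by preparation — the pitch is first a chord tone, then held (tied or repeated) while the harmony changes under it. Departure: up by step. Metric position: strong.
A prepared dissonance that resolves upward by step — a retardation. (The same figure resolving downward would be a suspension.)

Retardation.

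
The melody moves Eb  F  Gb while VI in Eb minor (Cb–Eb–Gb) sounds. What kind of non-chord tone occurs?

F is a passing tone.

The harmony at that moment is Cb major triad (Cb, Eb, Gb); F is not a chord tone.
It is approached by step up from Eb and left by step up to Gb.
Step in, step out in the same direction — a passing tone.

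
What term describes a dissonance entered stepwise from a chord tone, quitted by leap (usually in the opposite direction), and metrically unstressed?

Approach: by step. Departure: by leap. Metric position: weak.
Step in, leap out, from a weak position — an escape tone (échappée). (It is the mirror image of the appoggiatura, which leaps in and steps out on a strong beat.)

Escape tone.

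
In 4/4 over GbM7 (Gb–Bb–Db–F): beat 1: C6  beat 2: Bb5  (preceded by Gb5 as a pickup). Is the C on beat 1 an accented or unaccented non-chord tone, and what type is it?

The harmony at that moment is Gb major seventh chord (Gb, Bb, Db, F); C6 is not a chord tone.
It is approached by leap up from Gb5 and left by step down to Bb5.
Leap in, step out — an appoggiatura.
It falls on the downbeat, so it is accented.

Accented appoggiatura.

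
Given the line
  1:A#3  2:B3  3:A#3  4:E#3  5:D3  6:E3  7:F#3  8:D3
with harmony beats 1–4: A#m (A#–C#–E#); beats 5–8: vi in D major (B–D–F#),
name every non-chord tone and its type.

The harmony at that moment is A# minor triad (A#, C#, E#); B3 is not a chord tone.
It is approached by step up from A#3 and left by step down to A#3.
Step away and step back to the same note — a neighbor tone (upper neighbor).
The harmony at that moment is B minor triad (B, D, F#); E3 is not a chord tone.
It is approached by step up from D3 and left by step up to F#3.
Step in, step out in the same direction — a passing tone.

B3 (beat 2) — neighbor tone; E3 (beat 6) — passing tone.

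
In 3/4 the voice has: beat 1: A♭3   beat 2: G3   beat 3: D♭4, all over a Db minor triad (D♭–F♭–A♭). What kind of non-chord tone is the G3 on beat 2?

Escape tone.

The harmony at that moment is D♭ minor triad (D♭, F♭, A♭); G3 is not a chord tone.
It is approached by step down from A♭3 and left by leap up to D♭4.
Step in, leap out, on a weak beat — an escape tone.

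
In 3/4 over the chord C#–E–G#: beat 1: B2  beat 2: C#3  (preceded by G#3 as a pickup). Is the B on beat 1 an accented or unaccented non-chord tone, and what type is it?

The harmony at that moment is C# minor triad (C#, E, G#); B2 is not a chord tone.
It is approached by leap down from G#3 and left by step up to C#3.
Leap in, step out — an appoggiatura.
It falls on the downbeat, so it is accented.

Accented appoggiatura.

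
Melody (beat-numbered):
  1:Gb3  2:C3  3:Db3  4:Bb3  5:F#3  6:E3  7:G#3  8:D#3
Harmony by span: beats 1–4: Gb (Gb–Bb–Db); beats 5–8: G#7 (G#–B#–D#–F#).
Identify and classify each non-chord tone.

The harmony at that moment is Gb major triad (Gb, Bb, Db); C3 is not a chord tone.
It is approached by leap down from Gb3 and left by step up to Db3.
Leap in, step out — an appoggiatura.
The harmony at that moment is G# dominant seventh chord (G#, B#, D#, F#); E3 is not a chord tone.
It is approached by step down from F#3 and left by leap up to G#3.
Step in, leap out — an escape tone.

C3 (beat 2) — appoggiatura; E3 (beat 6) — escape tone.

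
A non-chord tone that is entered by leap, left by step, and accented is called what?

Approach: by leap. Departure: by step. Metric position: strong.
Leap in, step out, in a metrically strong position — an appoggiatura. (It is the mirror image of the escape tone, which steps in and leaps out from a weak position.)

Appoggiatura.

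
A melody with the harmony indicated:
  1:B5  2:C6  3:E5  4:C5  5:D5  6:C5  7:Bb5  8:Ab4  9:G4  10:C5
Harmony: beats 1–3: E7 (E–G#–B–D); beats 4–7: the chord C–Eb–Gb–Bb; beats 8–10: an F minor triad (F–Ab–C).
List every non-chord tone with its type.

C6 (beat 2) — escape tone; D5 (beat 5) — neighbor tone; G4 (beat 9) — escape tone.

The harmony at that moment is E dominant seventh chord (E, G#, B, D); C6 is not a chord tone.
It is approached by step up from B5 and left by leap down to E5.
Step in, leap out — an escape tone.
The harmony at that moment is C half-diminished seventh chord (C, Eb, Gb, Bb); D5 is not a chord tone.
It is approached by step up from C5 and left by step down to C5.
Step away and step back to the same note — a neighbor tone (upper neighbor).
The harmony at that moment is F minor triad (F, Ab, C); G4 is not a chord tone.
It is approached by step down from Ab4 and left by leap up to C5.
Step in, leap out — an escape tone.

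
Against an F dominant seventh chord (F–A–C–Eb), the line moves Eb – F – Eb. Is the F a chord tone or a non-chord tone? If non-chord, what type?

F dominant seventh chord contains F, A, C, Eb; F is the root, so it is a chord tone.

Chord tone (the root of F dominant seventh chord).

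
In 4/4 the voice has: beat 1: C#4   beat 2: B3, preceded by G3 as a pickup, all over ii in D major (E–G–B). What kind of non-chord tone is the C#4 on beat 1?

The harmony at that moment is E minor triad (E, G, B); C#4 is not a chord tone.
It is approached by leap up from G3 and left by step down to B3.
Leap in, step out, metrically accented — an appoggiatura.

Appoggiatura.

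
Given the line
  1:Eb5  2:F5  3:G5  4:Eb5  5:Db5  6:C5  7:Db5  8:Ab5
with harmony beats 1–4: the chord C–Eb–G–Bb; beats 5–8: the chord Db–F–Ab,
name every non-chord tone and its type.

F5 (beat 2) — passing tone; C5 (beat 6) — neighbor tone.

The harmony at that moment is C minor seventh chord (C, Eb, G, Bb); F5 is not a chord tone.
It is approached by step up from Eb5 and left by step up to G5.
Step in, step out in the same direction — a passing tone.
The harmony at that moment is Db major triad (Db, F, Ab); C5 is not a chord tone.
It is approached by step down from Db5 and left by step up to Db5.
Step away and step back to the same note — a neighbor tone (lower neighbor).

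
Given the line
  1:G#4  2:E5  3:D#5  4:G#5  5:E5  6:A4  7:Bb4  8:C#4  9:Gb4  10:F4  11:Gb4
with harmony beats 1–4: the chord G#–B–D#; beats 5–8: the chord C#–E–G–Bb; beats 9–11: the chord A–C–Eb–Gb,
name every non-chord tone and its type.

The harmony at that moment is G# minor triad (G#, B, D#); E5 is not a chord tone.
It is approached by leap up from G#4 and left by step down to D#5.
Leap in, step out — an appoggiatura.
The harmony at that moment is C# diminished seventh chord (C#, E, G, Bb); A4 is not a chord tone.
It is approached by leap down from E5 and left by step up to Bb4.
Leap in, step out — an appoggiatura.
The harmony at that moment is A diminished seventh chord (A, C, Eb, Gb); F4 is not a chord tone.
It is approached by step down from Gb4 and left by step up to Gb4.
Step away and step back to the same note — a neighbor tone (lower neighbor).

E5 (beat 2) — appoggiatura; A4 (beat 6) — appoggiatura; F4 (beat 10) — neighbor tone.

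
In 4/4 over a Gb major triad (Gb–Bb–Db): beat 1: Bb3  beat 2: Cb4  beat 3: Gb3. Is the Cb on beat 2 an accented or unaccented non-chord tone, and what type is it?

Unaccented escape tone.

The harmony at that moment is Gb major triad (Gb, Bb, Db); Cb4 is not a chord tone.
It is approached by step up from Bb3 and left by leap down to Gb3.
Step in, leap out — an escape tone.
It falls on a weak beat, so it is unaccented.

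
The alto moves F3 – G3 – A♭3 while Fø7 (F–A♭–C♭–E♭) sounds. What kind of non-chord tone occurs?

G3 is a passing tone.

The harmony at that moment is F half-diminished seventh chord (F, A♭, C♭, E♭); G3 is not a chord tone.
It is approached by step up from F3 and left by step up to A♭3.
Step in, step out in the same direction — a passing tone.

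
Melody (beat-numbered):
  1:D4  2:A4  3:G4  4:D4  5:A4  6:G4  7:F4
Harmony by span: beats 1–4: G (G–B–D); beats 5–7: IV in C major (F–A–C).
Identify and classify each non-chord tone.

A4 (beat 2) — appoggiatura; G4 (beat 6) — passing tone.

The harmony at that moment is G major triad (G, B, D); A4 is not a chord tone.
It is approached by leap up from D4 and left by step down to G4.
Leap in, step out — an appoggiatura.
The harmony at that moment is F major triad (F, A, C); G4 is not a chord tone.
It is approached by step down from A4 and left by step down to F4.
Step in, step out in the same direction — a passing tone.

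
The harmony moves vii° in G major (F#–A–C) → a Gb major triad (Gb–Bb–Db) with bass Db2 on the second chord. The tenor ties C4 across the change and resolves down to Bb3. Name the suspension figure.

At the second chord the bass is Db2. The suspended C4 lies a seventh above the bass; after resolving down by step to Bb3, the interval above the bass becomes a sixth.
Suspension figures are named by those two intervals: 7–6.

7–6 suspension.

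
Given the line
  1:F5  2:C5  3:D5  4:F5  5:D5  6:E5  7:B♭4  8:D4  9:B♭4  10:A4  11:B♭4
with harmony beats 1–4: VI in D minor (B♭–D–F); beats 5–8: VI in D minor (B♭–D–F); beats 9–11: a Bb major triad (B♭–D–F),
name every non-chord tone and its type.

The harmony at that moment is B♭ major triad (B♭, D, F); C5 is not a chord tone.
It is approached by leap down from F5 and left by step up to D5.
Leap in, step out — an appoggiatura.
The harmony at that moment is B♭ major triad (B♭, D, F); E5 is not a chord tone.
It is approached by step up from D5 and left by leap down to B♭4.
Step in, leap out — an escape tone.
The harmony at that moment is B♭ major triad (B♭, D, F); A4 is not a chord tone.
It is approached by step down from B♭4 and left by step up to B♭4.
Step away and step back to the same note — a neighbor tone (lower neighbor).

C5 (beat 2) — appoggiatura; E5 (beat 6) — escape tone; A4 (beat 10) — neighbor tone.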